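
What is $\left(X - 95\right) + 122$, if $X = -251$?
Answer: $-224$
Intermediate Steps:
$\left(X - 95\right) + 122 = \left(-251 - 95\right) + 122 = -346 + 122 = -224$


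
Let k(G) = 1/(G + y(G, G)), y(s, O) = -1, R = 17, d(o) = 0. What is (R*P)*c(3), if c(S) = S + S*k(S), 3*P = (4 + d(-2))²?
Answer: 408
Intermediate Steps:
P = 16/3 (P = (4 + 0)²/3 = (⅓)*4² = (⅓)*16 = 16/3 ≈ 5.3333)
k(G) = 1/(-1 + G) (k(G) = 1/(G - 1) = 1/(-1 + G))
c(S) = S + S/(-1 + S)
(R*P)*c(3) = (17*(16/3))*(3²/(-1 + 3)) = 272*(9/2)/3 = 272*(9*(½))/3 = (272/3)*(9/2) = 408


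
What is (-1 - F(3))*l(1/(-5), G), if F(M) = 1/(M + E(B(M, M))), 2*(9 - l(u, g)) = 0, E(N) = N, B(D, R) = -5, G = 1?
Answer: -9/2 ≈ -4.5000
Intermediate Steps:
l(u, g) = 9 (l(u, g) = 9 - ½*0 = 9 + 0 = 9)
F(M) = 1/(-5 + M) (F(M) = 1/(M - 5) = 1/(-5 + M))
(-1 - F(3))*l(1/(-5), G) = (-1 - 1/(-5 + 3))*9 = (-1 - 1/(-2))*9 = (-1 - 1*(-½))*9 = (-1 + ½)*9 = -½*9 = -9/2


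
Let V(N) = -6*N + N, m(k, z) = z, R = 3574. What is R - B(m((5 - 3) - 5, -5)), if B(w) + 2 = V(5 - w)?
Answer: 3626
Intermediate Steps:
V(N) = -5*N
B(w) = -27 + 5*w (B(w) = -2 - 5*(5 - w) = -2 + (-25 + 5*w) = -27 + 5*w)
R - B(m((5 - 3) - 5, -5)) = 3574 - (-27 + 5*(-5)) = 3574 - (-27 - 25) = 3574 - 1*(-52) = 3574 + 52 = 3626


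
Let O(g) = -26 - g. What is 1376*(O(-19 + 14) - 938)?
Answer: -1319584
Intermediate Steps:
1376*(O(-19 + 14) - 938) = 1376*((-26 - (-19 + 14)) - 938) = 1376*((-26 - 1*(-5)) - 938) = 1376*((-26 + 5) - 938) = 1376*(-21 - 938) = 1376*(-959) = -1319584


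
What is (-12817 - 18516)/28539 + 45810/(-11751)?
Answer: -558521891/111787263 ≈ -4.9963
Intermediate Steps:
(-12817 - 18516)/28539 + 45810/(-11751) = -31333*1/28539 + 45810*(-1/11751) = -31333/28539 - 15270/3917 = -558521891/111787263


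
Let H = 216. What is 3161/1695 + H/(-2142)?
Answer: 355819/201705 ≈ 1.7641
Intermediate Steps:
3161/1695 + H/(-2142) = 3161/1695 + 216/(-2142) = 3161*(1/1695) + 216*(-1/2142) = 3161/1695 - 12/119 = 355819/201705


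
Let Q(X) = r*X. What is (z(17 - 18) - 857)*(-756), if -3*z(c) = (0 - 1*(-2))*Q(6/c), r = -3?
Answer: 656964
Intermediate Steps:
Q(X) = -3*X
z(c) = 12/c (z(c) = -(0 - 1*(-2))*(-18/c)/3 = -(0 + 2)*(-18/c)/3 = -2*(-18/c)/3 = -(-12)/c = 12/c)
(z(17 - 18) - 857)*(-756) = (12/(17 - 18) - 857)*(-756) = (12/(-1) - 857)*(-756) = (12*(-1) - 857)*(-756) = (-12 - 857)*(-756) = -869*(-756) = 656964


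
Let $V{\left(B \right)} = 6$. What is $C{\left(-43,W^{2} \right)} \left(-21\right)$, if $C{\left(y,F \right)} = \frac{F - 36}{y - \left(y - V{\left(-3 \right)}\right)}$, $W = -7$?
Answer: $- \frac{91}{2} \approx -45.5$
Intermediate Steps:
$C{\left(y,F \right)} = -6 + \frac{F}{6}$ ($C{\left(y,F \right)} = \frac{F - 36}{y - \left(-6 + y\right)} = \frac{-36 + F}{6} = \left(-36 + F\right) \frac{1}{6} = -6 + \frac{F}{6}$)
$C{\left(-43,W^{2} \right)} \left(-21\right) = \left(-6 + \frac{\left(-7\right)^{2}}{6}\right) \left(-21\right) = \left(-6 + \frac{1}{6} \cdot 49\right) \left(-21\right) = \left(-6 + \frac{49}{6}\right) \left(-21\right) = \frac{13}{6} \left(-21\right) = - \frac{91}{2}$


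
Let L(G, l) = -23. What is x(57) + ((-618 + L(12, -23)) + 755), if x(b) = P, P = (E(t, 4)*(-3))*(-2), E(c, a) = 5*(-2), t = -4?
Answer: 54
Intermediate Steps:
E(c, a) = -10
P = -60 (P = -10*(-3)*(-2) = 30*(-2) = -60)
x(b) = -60
x(57) + ((-618 + L(12, -23)) + 755) = -60 + ((-618 - 23) + 755) = -60 + (-641 + 755) = -60 + 114 = 54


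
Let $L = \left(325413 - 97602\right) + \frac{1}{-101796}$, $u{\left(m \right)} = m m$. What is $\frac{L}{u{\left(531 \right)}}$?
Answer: $\frac{23190248555}{28702501956} \approx 0.80795$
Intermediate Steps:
$u{\left(m \right)} = m^{2}$
$L = \frac{23190248555}{101796}$ ($L = 227811 - \frac{1}{101796} = \frac{23190248555}{101796} \approx 2.2781 \cdot 10^{5}$)
$\frac{L}{u{\left(531 \right)}} = \frac{23190248555}{101796 \cdot 531^{2}} = \frac{23190248555}{101796 \cdot 281961} = \frac{23190248555}{101796} \cdot \frac{1}{281961} = \frac{23190248555}{28702501956}$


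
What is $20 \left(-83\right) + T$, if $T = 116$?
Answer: $-1544$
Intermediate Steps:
$20 \left(-83\right) + T = 20 \left(-83\right) + 116 = -1660 + 116 = -1544$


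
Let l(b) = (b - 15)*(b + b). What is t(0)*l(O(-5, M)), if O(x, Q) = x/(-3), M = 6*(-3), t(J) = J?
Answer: 0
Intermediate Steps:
M = -18
O(x, Q) = -x/3 (O(x, Q) = x*(-⅓) = -x/3)
l(b) = 2*b*(-15 + b) (l(b) = (-15 + b)*(2*b) = 2*b*(-15 + b))
t(0)*l(O(-5, M)) = 0*(2*(-⅓*(-5))*(-15 - ⅓*(-5))) = 0*(2*(5/3)*(-15 + 5/3)) = 0*(2*(5/3)*(-40/3)) = 0*(-400/9) = 0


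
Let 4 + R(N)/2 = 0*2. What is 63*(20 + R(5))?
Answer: 756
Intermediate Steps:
R(N) = -8 (R(N) = -8 + 2*(0*2) = -8 + 2*0 = -8 + 0 = -8)
63*(20 + R(5)) = 63*(20 - 8) = 63*12 = 756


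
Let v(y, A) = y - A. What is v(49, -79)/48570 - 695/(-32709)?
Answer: 2107939/88259785 ≈ 0.023883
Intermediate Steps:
v(49, -79)/48570 - 695/(-32709) = (49 - 1*(-79))/48570 - 695/(-32709) = (49 + 79)*(1/48570) - 695*(-1/32709) = 128*(1/48570) + 695/32709 = 64/24285 + 695/32709 = 2107939/88259785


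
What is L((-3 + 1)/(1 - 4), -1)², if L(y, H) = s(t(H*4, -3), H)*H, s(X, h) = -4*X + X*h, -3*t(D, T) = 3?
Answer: 25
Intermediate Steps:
t(D, T) = -1 (t(D, T) = -⅓*3 = -1)
L(y, H) = H*(4 - H) (L(y, H) = (-(-4 + H))*H = (4 - H)*H = H*(4 - H))
L((-3 + 1)/(1 - 4), -1)² = (-(4 - 1*(-1)))² = (-(4 + 1))² = (-1*5)² = (-5)² = 25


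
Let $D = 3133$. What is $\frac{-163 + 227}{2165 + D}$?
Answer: $\frac{32}{2649} \approx 0.01208$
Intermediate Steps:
$\frac{-163 + 227}{2165 + D} = \frac{-163 + 227}{2165 + 3133} = \frac{64}{5298} = 64 \cdot \frac{1}{5298} = \frac{32}{2649}$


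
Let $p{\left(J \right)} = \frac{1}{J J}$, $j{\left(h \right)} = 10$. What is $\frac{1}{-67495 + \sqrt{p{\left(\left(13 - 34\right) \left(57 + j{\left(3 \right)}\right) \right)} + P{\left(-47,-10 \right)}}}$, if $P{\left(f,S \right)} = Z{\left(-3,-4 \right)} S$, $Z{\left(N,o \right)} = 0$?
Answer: $- \frac{1407}{94965464} \approx -1.4816 \cdot 10^{-5}$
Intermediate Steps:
$P{\left(f,S \right)} = 0$ ($P{\left(f,S \right)} = 0 S = 0$)
$p{\left(J \right)} = \frac{1}{J^{2}}$
$\frac{1}{-67495 + \sqrt{p{\left(\left(13 - 34\right) \left(57 + j{\left(3 \right)}\right) \right)} + P{\left(-47,-10 \right)}}} = \frac{1}{-67495 + \sqrt{\frac{1}{\left(13 - 34\right)^{2} \left(57 + 10\right)^{2}} + 0}} = \frac{1}{-67495 + \sqrt{\frac{1}{1979649} + 0}} = \frac{1}{-67495 + \sqrt{\frac{1}{1979649}}} = \frac{1}{-67495 + \frac{1}{1407}} = \frac{1}{- \frac{94965464}{1407}} = - \frac{1407}{94965464}$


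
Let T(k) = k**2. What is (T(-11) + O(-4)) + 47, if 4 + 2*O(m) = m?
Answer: 164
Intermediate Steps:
O(m) = -2 + m/2
(T(-11) + O(-4)) + 47 = ((-11)**2 + (-2 + (1/2)*(-4))) + 47 = (121 + (-2 - 2)) + 47 = (121 - 4) + 47 = 117 + 47 = 164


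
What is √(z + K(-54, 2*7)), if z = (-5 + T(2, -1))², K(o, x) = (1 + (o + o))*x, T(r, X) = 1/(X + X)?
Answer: I*√5871/2 ≈ 38.311*I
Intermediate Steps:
T(r, X) = 1/(2*X)
K(o, x) = x*(1 + 2*o) (K(o, x) = (1 + 2*o)*x = x*(1 + 2*o))
z = 121/4 (z = (-5 + (½)/(-1))² = (-5 + (½)*(-1))² = (-5 - ½)² = (-11/2)² = 121/4 ≈ 30.250)
√(z + K(-54, 2*7)) = √(121/4 + (2*7)*(1 + 2*(-54))) = √(121/4 + 14*(1 - 108)) = √(121/4 + 14*(-107)) = √(121/4 - 1498) = √(-5871/4) = I*√5871/2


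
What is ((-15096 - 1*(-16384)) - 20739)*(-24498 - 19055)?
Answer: 847149403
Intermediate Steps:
((-15096 - 1*(-16384)) - 20739)*(-24498 - 19055) = ((-15096 + 16384) - 20739)*(-43553) = (1288 - 20739)*(-43553) = -19451*(-43553) = 847149403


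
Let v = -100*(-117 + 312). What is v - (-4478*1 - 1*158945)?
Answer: 143923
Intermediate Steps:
v = -19500 (v = -100*195 = -19500)
v - (-4478*1 - 1*158945) = -19500 - (-4478*1 - 1*158945) = -19500 - (-4478 - 158945) = -19500 - 1*(-163423) = -19500 + 163423 = 143923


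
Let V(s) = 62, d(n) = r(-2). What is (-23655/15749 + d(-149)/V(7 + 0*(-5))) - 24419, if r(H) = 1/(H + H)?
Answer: -95380440277/3905752 ≈ -24421.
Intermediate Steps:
r(H) = 1/(2*H)
d(n) = -1/4 (d(n) = (1/2)/(-2) = (1/2)*(-1/2) = -1/4)
(-23655/15749 + d(-149)/V(7 + 0*(-5))) - 24419 = (-23655/15749 - 1/4/62) - 24419 = (-23655*1/15749 - 1/4*1/62) - 24419 = (-23655/15749 - 1/248) - 24419 = -5882189/3905752 - 24419 = -95380440277/3905752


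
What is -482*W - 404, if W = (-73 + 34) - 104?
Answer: 68522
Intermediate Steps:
W = -143 (W = -39 - 104 = -143)
-482*W - 404 = -482*(-143) - 404 = 68926 - 404 = 68522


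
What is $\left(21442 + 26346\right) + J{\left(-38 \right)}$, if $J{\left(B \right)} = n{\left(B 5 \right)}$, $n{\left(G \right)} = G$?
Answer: $47598$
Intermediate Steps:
$J{\left(B \right)} = 5 B$ ($J{\left(B \right)} = B 5 = 5 B$)
$\left(21442 + 26346\right) + J{\left(-38 \right)} = \left(21442 + 26346\right) + 5 \left(-38\right) = 47788 - 190 = 47598$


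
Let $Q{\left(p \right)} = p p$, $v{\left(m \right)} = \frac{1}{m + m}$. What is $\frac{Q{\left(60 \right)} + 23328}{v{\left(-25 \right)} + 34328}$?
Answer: $\frac{149600}{190711} \approx 0.78443$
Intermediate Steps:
$v{\left(m \right)} = \frac{1}{2 m}$
$Q{\left(p \right)} = p^{2}$
$\frac{Q{\left(60 \right)} + 23328}{v{\left(-25 \right)} + 34328} = \frac{60^{2} + 23328}{\frac{1}{2 \left(-25\right)} + 34328} = \frac{3600 + 23328}{\frac{1}{2} \left(- \frac{1}{25}\right) + 34328} = \frac{26928}{- \frac{1}{50} + 34328} = \frac{26928}{\frac{1716399}{50}} = 26928 \cdot \frac{50}{1716399} = \frac{149600}{190711}$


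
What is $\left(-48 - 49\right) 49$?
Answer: $-4753$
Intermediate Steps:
$\left(-48 - 49\right) 49 = \left(-97\right) 49 = -4753$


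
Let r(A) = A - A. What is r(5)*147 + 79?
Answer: 79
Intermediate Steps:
r(A) = 0
r(5)*147 + 79 = 0*147 + 79 = 0 + 79 = 79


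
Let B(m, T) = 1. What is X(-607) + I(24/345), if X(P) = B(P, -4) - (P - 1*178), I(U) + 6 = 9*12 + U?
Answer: 102128/115 ≈ 888.07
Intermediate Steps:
I(U) = 102 + U (I(U) = -6 + (9*12 + U) = -6 + (108 + U) = 102 + U)
X(P) = 179 - P (X(P) = 1 - (P - 1*178) = 1 - (P - 178) = 1 - (-178 + P) = 1 + (178 - P) = 179 - P)
X(-607) + I(24/345) = (179 - 1*(-607)) + (102 + 24/345) = (179 + 607) + (102 + 24*(1/345)) = 786 + (102 + 8/115) = 786 + 11738/115 = 102128/115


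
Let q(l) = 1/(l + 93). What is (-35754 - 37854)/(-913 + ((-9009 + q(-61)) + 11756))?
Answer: -785152/19563 ≈ -40.135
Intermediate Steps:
q(l) = 1/(93 + l)
(-35754 - 37854)/(-913 + ((-9009 + q(-61)) + 11756)) = (-35754 - 37854)/(-913 + ((-9009 + 1/(93 - 61)) + 11756)) = -73608/(-913 + ((-9009 + 1/32) + 11756)) = -73608/(-913 + (-288287/32 + 11756)) = -73608/(-913 + 87905/32) = -73608/58689/32 = -73608*32/58689 = -785152/19563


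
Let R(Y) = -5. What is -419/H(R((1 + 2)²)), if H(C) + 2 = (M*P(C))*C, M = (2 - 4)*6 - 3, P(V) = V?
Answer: 419/377 ≈ 1.1114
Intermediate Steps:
M = -15 (M = -2*6 - 3 = -12 - 3 = -15)
H(C) = -2 - 15*C² (H(C) = -2 + (-15*C)*C = -2 - 15*C²)
-419/H(R((1 + 2)²)) = -419/(-2 - 15*(-5)²) = -419/(-2 - 15*25) = -419/(-2 - 375) = -419/(-377) = -419*(-1/377) = 419/377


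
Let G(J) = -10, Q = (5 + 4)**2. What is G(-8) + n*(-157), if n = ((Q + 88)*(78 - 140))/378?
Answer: 820633/189 ≈ 4342.0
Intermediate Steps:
Q = 81 (Q = 9**2 = 81)
n = -5239/189 (n = ((81 + 88)*(78 - 140))/378 = (169*(-62))*(1/378) = -10478*1/378 = -5239/189 ≈ -27.720)
G(-8) + n*(-157) = -10 - 5239/189*(-157) = -10 + 822523/189 = 820633/189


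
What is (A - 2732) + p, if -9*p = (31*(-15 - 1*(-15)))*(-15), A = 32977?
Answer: 30245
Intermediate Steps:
p = 0 (p = -31*(-15 - 1*(-15))*(-15)/9 = -31*(-15 + 15)*(-15)/9 = -31*0*(-15)/9 = -0*(-15) = -⅑*0 = 0)
(A - 2732) + p = (32977 - 2732) + 0 = 30245 + 0 = 30245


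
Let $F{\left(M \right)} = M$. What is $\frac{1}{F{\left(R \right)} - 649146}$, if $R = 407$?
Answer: $- \frac{1}{648739} \approx -1.5415 \cdot 10^{-6}$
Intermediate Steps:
$\frac{1}{F{\left(R \right)} - 649146} = \frac{1}{407 - 649146} = \frac{1}{-648739} = - \frac{1}{648739}$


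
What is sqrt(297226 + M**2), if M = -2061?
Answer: sqrt(4544947) ≈ 2131.9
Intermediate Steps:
sqrt(297226 + M**2) = sqrt(297226 + (-2061)**2) = sqrt(297226 + 4247721) = sqrt(4544947)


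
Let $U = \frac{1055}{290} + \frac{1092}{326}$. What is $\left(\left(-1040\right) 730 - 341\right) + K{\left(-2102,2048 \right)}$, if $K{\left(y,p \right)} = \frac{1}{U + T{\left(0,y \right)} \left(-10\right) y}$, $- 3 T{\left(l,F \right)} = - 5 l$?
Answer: $- \frac{50176028547}{66061} \approx -7.5954 \cdot 10^{5}$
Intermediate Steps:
$T{\left(l,F \right)} = \frac{5 l}{3}$ ($T{\left(l,F \right)} = - \frac{\left(-5\right) l}{3} = \frac{5 l}{3}$)
$U = \frac{66061}{9454}$ ($U = 1055 \cdot \frac{1}{290} + 1092 \cdot \frac{1}{326} = \frac{211}{58} + \frac{546}{163} = \frac{66061}{9454} \approx 6.9876$)
$K{\left(y,p \right)} = \frac{9454}{66061}$ ($K{\left(y,p \right)} = \frac{1}{\frac{66061}{9454} + \frac{5}{3} \cdot 0 \left(-10\right) y} = \frac{1}{\frac{66061}{9454} + 0 \left(-10\right) y} = \frac{1}{\frac{66061}{9454} + 0 y} = \frac{1}{\frac{66061}{9454} + 0} = \frac{1}{\frac{66061}{9454}} = \frac{9454}{66061}$)
$\left(\left(-1040\right) 730 - 341\right) + K{\left(-2102,2048 \right)} = \left(\left(-1040\right) 730 - 341\right) + \frac{9454}{66061} = \left(-759200 - 341\right) + \frac{9454}{66061} = -759541 + \frac{9454}{66061} = - \frac{50176028547}{66061}$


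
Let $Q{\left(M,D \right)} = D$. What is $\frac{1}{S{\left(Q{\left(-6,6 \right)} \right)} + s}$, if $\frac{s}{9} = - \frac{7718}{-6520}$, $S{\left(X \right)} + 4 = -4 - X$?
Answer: $- \frac{3260}{10909} \approx -0.29884$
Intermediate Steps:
$S{\left(X \right)} = -8 - X$ ($S{\left(X \right)} = -4 - \left(4 + X\right) = -8 - X$)
$s = \frac{34731}{3260}$ ($s = 9 \left(- \frac{7718}{-6520}\right) = 9 \left(\left(-7718\right) \left(- \frac{1}{6520}\right)\right) = 9 \cdot \frac{3859}{3260} = \frac{34731}{3260} \approx 10.654$)
$\frac{1}{S{\left(Q{\left(-6,6 \right)} \right)} + s} = \frac{1}{\left(-8 - 6\right) + \frac{34731}{3260}} = \frac{1}{-14 + \frac{34731}{3260}} = \frac{1}{- \frac{10909}{3260}} = - \frac{3260}{10909}$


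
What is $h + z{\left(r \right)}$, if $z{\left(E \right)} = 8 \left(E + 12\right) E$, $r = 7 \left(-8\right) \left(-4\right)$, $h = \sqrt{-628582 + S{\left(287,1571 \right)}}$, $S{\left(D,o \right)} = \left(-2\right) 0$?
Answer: $422912 + i \sqrt{628582} \approx 4.2291 \cdot 10^{5} + 792.83 i$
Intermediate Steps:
$S{\left(D,o \right)} = 0$
$h = i \sqrt{628582}$ ($h = \sqrt{-628582 + 0} = \sqrt{-628582} = i \sqrt{628582} \approx 792.83 i$)
$r = 224$ ($r = \left(-56\right) \left(-4\right) = 224$)
$z{\left(E \right)} = E \left(96 + 8 E\right)$ ($z{\left(E \right)} = 8 \left(12 + E\right) E = \left(96 + 8 E\right) E = E \left(96 + 8 E\right)$)
$h + z{\left(r \right)} = i \sqrt{628582} + 8 \cdot 224 \left(12 + 224\right) = i \sqrt{628582} + 8 \cdot 224 \cdot 236 = i \sqrt{628582} + 422912 = 422912 + i \sqrt{628582}$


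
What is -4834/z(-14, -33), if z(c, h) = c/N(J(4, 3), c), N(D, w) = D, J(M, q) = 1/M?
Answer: 2417/28 ≈ 86.321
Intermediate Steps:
z(c, h) = 4*c (z(c, h) = c/(1/4) = c/(¼) = c*4 = 4*c)
-4834/z(-14, -33) = -4834/(4*(-14)) = -4834/(-56) = -4834*(-1/56) = 2417/28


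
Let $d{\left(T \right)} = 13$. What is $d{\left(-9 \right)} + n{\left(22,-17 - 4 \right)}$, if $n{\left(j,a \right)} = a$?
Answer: $-8$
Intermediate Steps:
$d{\left(-9 \right)} + n{\left(22,-17 - 4 \right)} = 13 - 21 = -8$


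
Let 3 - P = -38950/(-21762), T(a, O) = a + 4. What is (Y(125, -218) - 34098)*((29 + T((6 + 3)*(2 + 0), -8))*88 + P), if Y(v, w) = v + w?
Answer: -185570117704/1209 ≈ -1.5349e+8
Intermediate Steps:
T(a, O) = 4 + a
P = 13168/10881 (P = 3 - (-38950)/(-21762) = 3 - (-38950)*(-1)/21762 = 3 - 1*19475/10881 = 3 - 19475/10881 = 13168/10881 ≈ 1.2102)
(Y(125, -218) - 34098)*((29 + T((6 + 3)*(2 + 0), -8))*88 + P) = ((125 - 218) - 34098)*((29 + (4 + (6 + 3)*(2 + 0)))*88 + 13168/10881) = (-93 - 34098)*((29 + (4 + 9*2))*88 + 13168/10881) = -34191*((29 + (4 + 18))*88 + 13168/10881) = -34191*((29 + 22)*88 + 13168/10881) = -34191*(51*88 + 13168/10881) = -34191*(4488 + 13168/10881) = -34191*48847096/10881 = -185570117704/1209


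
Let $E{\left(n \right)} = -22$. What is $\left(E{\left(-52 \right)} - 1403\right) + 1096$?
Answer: $-329$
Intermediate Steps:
$\left(E{\left(-52 \right)} - 1403\right) + 1096 = \left(-22 - 1403\right) + 1096 = -1425 + 1096 = -329$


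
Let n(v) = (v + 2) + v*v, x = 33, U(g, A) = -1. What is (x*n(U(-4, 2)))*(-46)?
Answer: -3036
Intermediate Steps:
n(v) = 2 + v + v**2 (n(v) = (2 + v) + v**2 = 2 + v + v**2)
(x*n(U(-4, 2)))*(-46) = (33*(2 - 1 + (-1)**2))*(-46) = (33*(2 - 1 + 1))*(-46) = (33*2)*(-46) = 66*(-46) = -3036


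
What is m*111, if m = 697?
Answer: 77367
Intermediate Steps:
m*111 = 697*111 = 77367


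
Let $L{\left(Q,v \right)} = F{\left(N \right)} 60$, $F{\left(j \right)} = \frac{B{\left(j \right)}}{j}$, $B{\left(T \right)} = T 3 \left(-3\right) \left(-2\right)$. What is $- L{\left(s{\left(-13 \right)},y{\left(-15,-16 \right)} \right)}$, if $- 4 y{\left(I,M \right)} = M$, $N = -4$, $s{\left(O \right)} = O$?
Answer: $-1080$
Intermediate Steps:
$y{\left(I,M \right)} = - \frac{M}{4}$
$B{\left(T \right)} = 18 T$ ($B{\left(T \right)} = 3 T \left(-3\right) \left(-2\right) = - 9 T \left(-2\right) = 18 T$)
$F{\left(j \right)} = 18$ ($F{\left(j \right)} = \frac{18 j}{j} = 18$)
$L{\left(Q,v \right)} = 1080$ ($L{\left(Q,v \right)} = 18 \cdot 60 = 1080$)
$- L{\left(s{\left(-13 \right)},y{\left(-15,-16 \right)} \right)} = \left(-1\right) 1080 = -1080$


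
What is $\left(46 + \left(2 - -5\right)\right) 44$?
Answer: $2332$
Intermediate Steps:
$\left(46 + \left(2 - -5\right)\right) 44 = \left(46 + \left(2 + 5\right)\right) 44 = \left(46 + 7\right) 44 = 53 \cdot 44 = 2332$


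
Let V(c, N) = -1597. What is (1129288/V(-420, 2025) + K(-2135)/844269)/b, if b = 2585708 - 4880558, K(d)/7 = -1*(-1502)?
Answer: 476703029807/1547070365648025 ≈ 0.00030813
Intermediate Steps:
K(d) = 10514 (K(d) = 7*(-1*(-1502)) = 7*1502 = 10514)
b = -2294850
(1129288/V(-420, 2025) + K(-2135)/844269)/b = (1129288/(-1597) + 10514/844269)/(-2294850) = (1129288*(-1/1597) + 10514*(1/844269))*(-1/2294850) = (-1129288/1597 + 10514/844269)*(-1/2294850) = -953406059614/1348297593*(-1/2294850) = 476703029807/1547070365648025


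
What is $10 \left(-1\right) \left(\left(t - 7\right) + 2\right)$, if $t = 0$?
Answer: $50$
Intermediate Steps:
$10 \left(-1\right) \left(\left(t - 7\right) + 2\right) = 10 \left(-1\right) \left(\left(0 - 7\right) + 2\right) = - 10 \left(-7 + 2\right) = \left(-10\right) \left(-5\right) = 50$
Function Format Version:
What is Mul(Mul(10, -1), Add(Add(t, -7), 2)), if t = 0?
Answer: 50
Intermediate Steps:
Mul(Mul(10, -1), Add(Add(t, -7), 2)) = Mul(Mul(10, -1), Add(Add(0, -7), 2)) = Mul(-10, Add(-7, 2)) = Mul(-10, -5) = 50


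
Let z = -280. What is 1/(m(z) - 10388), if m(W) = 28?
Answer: -1/10360 ≈ -9.6525e-5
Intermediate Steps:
1/(m(z) - 10388) = 1/(28 - 10388) = 1/(-10360) = -1/10360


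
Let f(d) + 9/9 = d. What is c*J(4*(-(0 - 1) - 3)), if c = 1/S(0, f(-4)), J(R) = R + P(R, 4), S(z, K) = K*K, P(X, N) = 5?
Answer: -3/25 ≈ -0.12000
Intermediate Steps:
f(d) = -1 + d
S(z, K) = K²
J(R) = 5 + R (J(R) = R + 5 = 5 + R)
c = 1/25 (c = 1/((-1 - 4)²) = 1/((-5)²) = 1/25 ≈ 0.040000)
c*J(4*(-(0 - 1) - 3)) = (5 + 4*(-(0 - 1) - 3))/25 = (5 + 4*(-1*(-1) - 3))/25 = (5 + 4*(1 - 3))/25 = (5 + 4*(-2))/25 = (5 - 8)/25 = (1/25)*(-3) = -3/25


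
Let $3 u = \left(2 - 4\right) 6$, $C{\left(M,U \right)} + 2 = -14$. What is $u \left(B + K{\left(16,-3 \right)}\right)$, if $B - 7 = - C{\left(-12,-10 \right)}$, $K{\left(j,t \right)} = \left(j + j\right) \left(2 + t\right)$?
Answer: $36$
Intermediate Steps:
$K{\left(j,t \right)} = 2 j \left(2 + t\right)$
$C{\left(M,U \right)} = -16$ ($C{\left(M,U \right)} = -2 - 14 = -16$)
$B = 23$ ($B = 7 - -16 = 7 + 16 = 23$)
$u = -4$ ($u = \frac{\left(2 - 4\right) 6}{3} = \frac{\left(-2\right) 6}{3} = \frac{1}{3} \left(-12\right) = -4$)
$u \left(B + K{\left(16,-3 \right)}\right) = - 4 \left(23 + 2 \cdot 16 \left(2 - 3\right)\right) = - 4 \left(23 + 2 \cdot 16 \left(-1\right)\right) = - 4 \left(23 - 32\right) = \left(-4\right) \left(-9\right) = 36$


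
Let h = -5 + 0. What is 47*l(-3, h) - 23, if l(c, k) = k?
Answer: -258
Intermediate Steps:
h = -5
47*l(-3, h) - 23 = 47*(-5) - 23 = -235 - 23 = -258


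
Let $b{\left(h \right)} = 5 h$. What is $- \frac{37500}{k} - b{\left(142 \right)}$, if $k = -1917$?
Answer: $- \frac{441190}{639} \approx -690.44$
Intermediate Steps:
$- \frac{37500}{k} - b{\left(142 \right)} = - \frac{37500}{-1917} - 5 \cdot 142 = \left(-37500\right) \left(- \frac{1}{1917}\right) - 710 = \frac{12500}{639} - 710 = - \frac{441190}{639}$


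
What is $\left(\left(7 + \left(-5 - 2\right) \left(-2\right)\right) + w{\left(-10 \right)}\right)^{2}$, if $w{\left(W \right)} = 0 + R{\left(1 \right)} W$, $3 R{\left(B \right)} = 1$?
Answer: $\frac{2809}{9} \approx 312.11$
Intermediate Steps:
$R{\left(B \right)} = \frac{1}{3}$ ($R{\left(B \right)} = \frac{1}{3} \cdot 1 = \frac{1}{3}$)
$w{\left(W \right)} = \frac{W}{3}$ ($w{\left(W \right)} = 0 + \frac{W}{3} = \frac{W}{3}$)
$\left(\left(7 + \left(-5 - 2\right) \left(-2\right)\right) + w{\left(-10 \right)}\right)^{2} = \left(\left(7 + \left(-5 - 2\right) \left(-2\right)\right) + \frac{1}{3} \left(-10\right)\right)^{2} = \left(\left(7 + \left(-5 - 2\right) \left(-2\right)\right) - \frac{10}{3}\right)^{2} = \left(\left(7 - -14\right) - \frac{10}{3}\right)^{2} = \left(\left(7 + 14\right) - \frac{10}{3}\right)^{2} = \left(21 - \frac{10}{3}\right)^{2} = \left(\frac{53}{3}\right)^{2} = \frac{2809}{9}$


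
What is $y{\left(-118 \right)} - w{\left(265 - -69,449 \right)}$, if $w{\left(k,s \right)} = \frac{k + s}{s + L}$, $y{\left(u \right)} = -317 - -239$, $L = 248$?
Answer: $- \frac{55149}{697} \approx -79.123$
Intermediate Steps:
$y{\left(u \right)} = -78$ ($y{\left(u \right)} = -317 + 239 = -78$)
$w{\left(k,s \right)} = \frac{k + s}{248 + s}$ ($w{\left(k,s \right)} = \frac{k + s}{s + 248} = \frac{k + s}{248 + s}$)
$y{\left(-118 \right)} - w{\left(265 - -69,449 \right)} = -78 - \frac{\left(265 - -69\right) + 449}{248 + 449} = -78 - \frac{\left(265 + 69\right) + 449}{697} = -78 - \frac{334 + 449}{697} = -78 - \frac{1}{697} \cdot 783 = -78 - \frac{783}{697} = - \frac{55149}{697}$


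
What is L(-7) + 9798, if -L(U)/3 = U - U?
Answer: 9798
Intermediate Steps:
L(U) = 0 (L(U) = -3*(U - U) = -3*0 = 0)
L(-7) + 9798 = 0 + 9798 = 9798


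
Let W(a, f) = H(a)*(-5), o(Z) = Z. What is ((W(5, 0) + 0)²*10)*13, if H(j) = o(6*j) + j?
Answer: 3981250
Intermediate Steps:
H(j) = 7*j (H(j) = 6*j + j = 7*j)
W(a, f) = -35*a (W(a, f) = (7*a)*(-5) = -35*a)
((W(5, 0) + 0)²*10)*13 = ((-35*5 + 0)²*10)*13 = ((-175 + 0)²*10)*13 = ((-175)²*10)*13 = (30625*10)*13 = 306250*13 = 3981250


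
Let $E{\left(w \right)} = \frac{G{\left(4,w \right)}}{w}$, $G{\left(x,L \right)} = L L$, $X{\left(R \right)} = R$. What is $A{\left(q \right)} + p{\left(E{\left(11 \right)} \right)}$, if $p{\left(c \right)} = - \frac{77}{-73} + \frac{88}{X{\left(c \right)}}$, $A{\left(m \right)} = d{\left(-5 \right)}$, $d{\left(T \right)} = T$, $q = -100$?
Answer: $\frac{296}{73} \approx 4.0548$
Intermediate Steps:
$G{\left(x,L \right)} = L^{2}$
$A{\left(m \right)} = -5$
$E{\left(w \right)} = w$ ($E{\left(w \right)} = \frac{w^{2}}{w} = w$)
$p{\left(c \right)} = \frac{77}{73} + \frac{88}{c}$ ($p{\left(c \right)} = - \frac{77}{-73} + \frac{88}{c} = \left(-77\right) \left(- \frac{1}{73}\right) + \frac{88}{c} = \frac{77}{73} + \frac{88}{c}$)
$A{\left(q \right)} + p{\left(E{\left(11 \right)} \right)} = -5 + \left(\frac{77}{73} + \frac{88}{11}\right) = -5 + \left(\frac{77}{73} + 88 \cdot \frac{1}{11}\right) = -5 + \left(\frac{77}{73} + 8\right) = -5 + \frac{661}{73} = \frac{296}{73}$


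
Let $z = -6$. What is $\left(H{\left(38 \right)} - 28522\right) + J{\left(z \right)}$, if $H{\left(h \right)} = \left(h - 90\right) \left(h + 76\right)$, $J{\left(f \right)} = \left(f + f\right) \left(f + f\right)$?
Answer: $-34306$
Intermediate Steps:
$J{\left(f \right)} = 4 f^{2}$ ($J{\left(f \right)} = 2 f 2 f = 4 f^{2}$)
$H{\left(h \right)} = \left(-90 + h\right) \left(76 + h\right)$
$\left(H{\left(38 \right)} - 28522\right) + J{\left(z \right)} = \left(\left(-6840 + 38^{2} - 532\right) - 28522\right) + 4 \left(-6\right)^{2} = \left(\left(-6840 + 1444 - 532\right) - 28522\right) + 4 \cdot 36 = \left(-5928 - 28522\right) + 144 = -34450 + 144 = -34306$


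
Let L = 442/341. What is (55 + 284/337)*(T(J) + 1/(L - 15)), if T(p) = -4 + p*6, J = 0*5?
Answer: -358182027/1574801 ≈ -227.45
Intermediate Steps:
L = 442/341 (L = 442*(1/341) = 442/341 ≈ 1.2962)
J = 0
T(p) = -4 + 6*p
(55 + 284/337)*(T(J) + 1/(L - 15)) = (55 + 284/337)*((-4 + 6*0) + 1/(442/341 - 15)) = (55 + 284*(1/337))*((-4 + 0) + 1/(-4673/341)) = (55 + 284/337)*(-4 - 341/4673) = (18819/337)*(-19033/4673) = -358182027/1574801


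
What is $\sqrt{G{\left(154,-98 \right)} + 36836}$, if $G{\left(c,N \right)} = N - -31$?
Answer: $\sqrt{36769} \approx 191.75$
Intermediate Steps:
$G{\left(c,N \right)} = 31 + N$ ($G{\left(c,N \right)} = N + 31 = 31 + N$)
$\sqrt{G{\left(154,-98 \right)} + 36836} = \sqrt{\left(31 - 98\right) + 36836} = \sqrt{-67 + 36836} = \sqrt{36769}$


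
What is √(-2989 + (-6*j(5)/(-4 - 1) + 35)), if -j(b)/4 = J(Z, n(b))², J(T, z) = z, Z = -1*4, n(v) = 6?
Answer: I*√78170/5 ≈ 55.918*I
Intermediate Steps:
Z = -4
j(b) = -144 (j(b) = -4*6² = -4*36 = -144)
√(-2989 + (-6*j(5)/(-4 - 1) + 35)) = √(-2989 + (-(-864)/(-4 - 1) + 35)) = √(-2989 + (-(-864)/(-5) + 35)) = √(-2989 + (-(-864)*(-1)/5 + 35)) = √(-2989 + (-6*144/5 + 35)) = √(-2989 + (-864/5 + 35)) = √(-2989 - 689/5) = √(-15634/5) = I*√78170/5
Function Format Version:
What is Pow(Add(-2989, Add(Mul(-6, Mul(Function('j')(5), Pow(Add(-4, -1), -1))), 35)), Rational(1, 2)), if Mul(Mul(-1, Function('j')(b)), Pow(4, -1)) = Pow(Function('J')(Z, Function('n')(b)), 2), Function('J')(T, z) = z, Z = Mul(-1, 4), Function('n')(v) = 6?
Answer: Mul(Rational(1, 5), I, Pow(78170, Rational(1, 2))) ≈ Mul(55.918, I)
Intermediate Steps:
Z = -4
Function('j')(b) = -144 (Function('j')(b) = Mul(-4, Pow(6, 2)) = Mul(-4, 36) = -144)
Pow(Add(-2989, Add(Mul(-6, Mul(Function('j')(5), Pow(Add(-4, -1), -1))), 35)), Rational(1, 2)) = Pow(Add(-2989, Add(Mul(-6, Mul(-144, Pow(Add(-4, -1), -1))), 35)), Rational(1, 2)) = Pow(Add(-2989, Add(Mul(-6, Mul(-144, Pow(-5, -1))), 35)), Rational(1, 2)) = Pow(Add(-2989, Add(Mul(-6, Mul(-144, Rational(-1, 5))), 35)), Rational(1, 2)) = Pow(Add(-2989, Add(Mul(-6, Rational(144, 5)), 35)), Rational(1, 2)) = Pow(Add(-2989, Add(Rational(-864, 5), 35)), Rational(1, 2)) = Pow(Add(-2989, Rational(-689, 5)), Rational(1, 2)) = Pow(Rational(-15634, 5), Rational(1, 2)) = Mul(Rational(1, 5), I, Pow(78170, Rational(1, 2)))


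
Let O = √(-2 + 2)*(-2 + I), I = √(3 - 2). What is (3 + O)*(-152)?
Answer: -456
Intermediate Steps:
I = 1 (I = √1 = 1)
O = 0 (O = √(-2 + 2)*(-2 + 1) = √0*(-1) = 0*(-1) = 0)
(3 + O)*(-152) = (3 + 0)*(-152) = 3*(-152) = -456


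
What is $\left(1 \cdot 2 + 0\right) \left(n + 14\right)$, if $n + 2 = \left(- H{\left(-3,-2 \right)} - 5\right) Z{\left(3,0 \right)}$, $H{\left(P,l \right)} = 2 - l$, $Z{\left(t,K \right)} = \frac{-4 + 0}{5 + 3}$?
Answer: $33$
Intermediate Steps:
$Z{\left(t,K \right)} = - \frac{1}{2}$ ($Z{\left(t,K \right)} = - \frac{4}{8} = \left(-4\right) \frac{1}{8} = - \frac{1}{2}$)
$n = \frac{5}{2}$ ($n = -2 + \left(- (2 - -2) - 5\right) \left(- \frac{1}{2}\right) = -2 + \left(- (2 + 2) - 5\right) \left(- \frac{1}{2}\right) = -2 + \left(\left(-1\right) 4 - 5\right) \left(- \frac{1}{2}\right) = -2 + \left(-4 - 5\right) \left(- \frac{1}{2}\right) = -2 - - \frac{9}{2} = -2 + \frac{9}{2} = \frac{5}{2} \approx 2.5$)
$\left(1 \cdot 2 + 0\right) \left(n + 14\right) = \left(1 \cdot 2 + 0\right) \left(\frac{5}{2} + 14\right) = \left(2 + 0\right) \frac{33}{2} = 2 \cdot \frac{33}{2} = 33$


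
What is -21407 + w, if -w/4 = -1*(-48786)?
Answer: -216551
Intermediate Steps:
w = -195144 (w = -(-4)*(-48786) = -4*48786 = -195144)
-21407 + w = -21407 - 195144 = -216551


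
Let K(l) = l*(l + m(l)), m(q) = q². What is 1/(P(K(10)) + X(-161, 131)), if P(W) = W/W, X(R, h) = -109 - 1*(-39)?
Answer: -1/69 ≈ -0.014493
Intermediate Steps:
X(R, h) = -70 (X(R, h) = -109 + 39 = -70)
K(l) = l*(l + l²)
P(W) = 1
1/(P(K(10)) + X(-161, 131)) = 1/(1 - 70) = 1/(-69) = -1/69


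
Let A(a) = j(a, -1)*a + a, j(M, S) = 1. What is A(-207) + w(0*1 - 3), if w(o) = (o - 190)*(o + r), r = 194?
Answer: -37277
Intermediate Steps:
A(a) = 2*a (A(a) = 1*a + a = a + a = 2*a)
w(o) = (-190 + o)*(194 + o) (w(o) = (o - 190)*(o + 194) = (-190 + o)*(194 + o))
A(-207) + w(0*1 - 3) = 2*(-207) + (-36860 + (0*1 - 3)² + 4*(0*1 - 3)) = -414 + (-36860 + (0 - 3)² + 4*(0 - 3)) = -414 + (-36860 + (-3)² + 4*(-3)) = -414 + (-36860 + 9 - 12) = -414 - 36863 = -37277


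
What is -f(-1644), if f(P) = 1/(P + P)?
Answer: 1/3288 ≈ 0.00030414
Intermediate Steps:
f(P) = 1/(2*P)
-f(-1644) = -1/(2*(-1644)) = -(-1)/(2*1644) = -1*(-1/3288) = 1/3288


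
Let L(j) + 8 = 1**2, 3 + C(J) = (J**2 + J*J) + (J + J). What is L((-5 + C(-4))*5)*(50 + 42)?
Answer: -644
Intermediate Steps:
C(J) = -3 + 2*J + 2*J**2 (C(J) = -3 + ((J**2 + J*J) + (J + J)) = -3 + ((J**2 + J**2) + 2*J) = -3 + (2*J**2 + 2*J) = -3 + (2*J + 2*J**2) = -3 + 2*J + 2*J**2)
L(j) = -7 (L(j) = -8 + 1**2 = -8 + 1 = -7)
L((-5 + C(-4))*5)*(50 + 42) = -7*(50 + 42) = -7*92 = -644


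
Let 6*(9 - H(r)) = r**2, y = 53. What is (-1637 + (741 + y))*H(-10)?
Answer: 6463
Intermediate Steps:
H(r) = 9 - r**2/6
(-1637 + (741 + y))*H(-10) = (-1637 + (741 + 53))*(9 - 1/6*(-10)**2) = (-1637 + 794)*(9 - 1/6*100) = -843*(9 - 50/3) = -843*(-23/3) = 6463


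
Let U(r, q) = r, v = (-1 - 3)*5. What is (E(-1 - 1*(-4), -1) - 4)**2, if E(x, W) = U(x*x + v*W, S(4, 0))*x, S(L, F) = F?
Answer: 6889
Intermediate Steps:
v = -20 (v = -4*5 = -20)
E(x, W) = x*(x**2 - 20*W) (E(x, W) = (x*x - 20*W)*x = (x**2 - 20*W)*x = x*(x**2 - 20*W))
(E(-1 - 1*(-4), -1) - 4)**2 = ((-1 - 1*(-4))*((-1 - 1*(-4))**2 - 20*(-1)) - 4)**2 = ((-1 + 4)*((-1 + 4)**2 + 20) - 4)**2 = (3*(3**2 + 20) - 4)**2 = (3*(9 + 20) - 4)**2 = (3*29 - 4)**2 = (87 - 4)**2 = 83**2 = 6889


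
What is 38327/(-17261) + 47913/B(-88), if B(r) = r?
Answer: -830399069/1518968 ≈ -546.69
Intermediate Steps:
38327/(-17261) + 47913/B(-88) = 38327/(-17261) + 47913/(-88) = 38327*(-1/17261) + 47913*(-1/88) = -38327/17261 - 47913/88 = -830399069/1518968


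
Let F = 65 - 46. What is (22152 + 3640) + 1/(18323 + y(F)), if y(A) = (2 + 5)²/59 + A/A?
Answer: 27885407739/1081165 ≈ 25792.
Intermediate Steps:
F = 19
y(A) = 108/59 (y(A) = 7²*(1/59) + 1 = 49*(1/59) + 1 = 49/59 + 1 = 108/59)
(22152 + 3640) + 1/(18323 + y(F)) = (22152 + 3640) + 1/(18323 + 108/59) = 25792 + 1/(1081165/59) = 25792 + 59/1081165 = 27885407739/1081165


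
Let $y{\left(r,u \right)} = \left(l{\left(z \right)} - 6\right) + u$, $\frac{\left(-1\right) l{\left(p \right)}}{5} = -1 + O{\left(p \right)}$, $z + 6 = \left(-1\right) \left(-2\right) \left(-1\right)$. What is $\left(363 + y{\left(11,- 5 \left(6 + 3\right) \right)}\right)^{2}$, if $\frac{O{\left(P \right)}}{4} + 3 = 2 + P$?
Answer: $247009$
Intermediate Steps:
$O{\left(P \right)} = -4 + 4 P$ ($O{\left(P \right)} = -12 + 4 \left(2 + P\right) = -12 + \left(8 + 4 P\right) = -4 + 4 P$)
$z = -8$ ($z = -6 + \left(-1\right) \left(-2\right) \left(-1\right) = -6 + 2 \left(-1\right) = -6 - 2 = -8$)
$l{\left(p \right)} = 25 - 20 p$ ($l{\left(p \right)} = - 5 \left(-1 + \left(-4 + 4 p\right)\right) = - 5 \left(-5 + 4 p\right) = 25 - 20 p$)
$y{\left(r,u \right)} = 179 + u$ ($y{\left(r,u \right)} = \left(\left(25 - -160\right) - 6\right) + u = \left(\left(25 + 160\right) - 6\right) + u = \left(185 - 6\right) + u = 179 + u$)
$\left(363 + y{\left(11,- 5 \left(6 + 3\right) \right)}\right)^{2} = \left(363 + \left(179 - 5 \left(6 + 3\right)\right)\right)^{2} = \left(363 + \left(179 - 45\right)\right)^{2} = \left(363 + 134\right)^{2} = 497^{2} = 247009$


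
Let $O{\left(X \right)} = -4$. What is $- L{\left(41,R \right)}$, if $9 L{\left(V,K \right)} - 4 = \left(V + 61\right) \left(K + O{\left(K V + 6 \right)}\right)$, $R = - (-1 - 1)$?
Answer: $\frac{200}{9} \approx 22.222$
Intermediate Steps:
$R = 2$ ($R = \left(-1\right) \left(-2\right) = 2$)
$L{\left(V,K \right)} = \frac{4}{9} + \frac{\left(-4 + K\right) \left(61 + V\right)}{9}$ ($L{\left(V,K \right)} = \frac{4}{9} + \frac{\left(V + 61\right) \left(K - 4\right)}{9} = \frac{4}{9} + \frac{\left(61 + V\right) \left(-4 + K\right)}{9} = \frac{4}{9} + \frac{\left(-4 + K\right) \left(61 + V\right)}{9}$)
$- L{\left(41,R \right)} = - (- \frac{80}{3} - \frac{164}{9} + \frac{61}{9} \cdot 2 + \frac{1}{9} \cdot 2 \cdot 41) = - (- \frac{80}{3} - \frac{164}{9} + \frac{122}{9} + \frac{82}{9}) = \left(-1\right) \left(- \frac{200}{9}\right) = \frac{200}{9}$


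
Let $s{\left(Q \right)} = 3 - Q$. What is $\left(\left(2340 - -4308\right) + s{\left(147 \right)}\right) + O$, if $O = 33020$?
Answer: $39524$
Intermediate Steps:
$\left(\left(2340 - -4308\right) + s{\left(147 \right)}\right) + O = \left(\left(2340 - -4308\right) + \left(3 - 147\right)\right) + 33020 = \left(\left(2340 + 4308\right) + \left(3 - 147\right)\right) + 33020 = \left(6648 - 144\right) + 33020 = 6504 + 33020 = 39524$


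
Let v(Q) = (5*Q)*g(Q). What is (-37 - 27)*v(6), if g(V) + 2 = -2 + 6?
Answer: -3840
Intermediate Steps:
g(V) = 2 (g(V) = -2 + (-2 + 6) = -2 + 4 = 2)
v(Q) = 10*Q (v(Q) = (5*Q)*2 = 10*Q)
(-37 - 27)*v(6) = (-37 - 27)*(10*6) = -64*60 = -3840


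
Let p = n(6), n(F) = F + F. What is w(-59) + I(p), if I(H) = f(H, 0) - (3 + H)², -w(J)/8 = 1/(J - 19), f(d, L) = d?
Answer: -8303/39 ≈ -212.90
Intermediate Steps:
n(F) = 2*F
p = 12 (p = 2*6 = 12)
w(J) = -8/(-19 + J) (w(J) = -8/(J - 19) = -8/(-19 + J))
I(H) = H - (3 + H)²
w(-59) + I(p) = -8/(-19 - 59) + (12 - (3 + 12)²) = -8/(-78) + (12 - 1*15²) = -8*(-1/78) + (12 - 1*225) = 4/39 + (12 - 225) = 4/39 - 213 = -8303/39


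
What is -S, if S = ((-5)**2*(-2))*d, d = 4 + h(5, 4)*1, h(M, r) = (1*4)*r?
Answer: 1000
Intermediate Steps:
h(M, r) = 4*r
d = 20 (d = 4 + (4*4)*1 = 4 + 16*1 = 4 + 16 = 20)
S = -1000 (S = ((-5)**2*(-2))*20 = (25*(-2))*20 = -50*20 = -1000)
-S = -1*(-1000) = 1000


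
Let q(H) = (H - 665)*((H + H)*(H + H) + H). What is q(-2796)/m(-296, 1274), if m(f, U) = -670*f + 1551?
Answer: -108217398948/199871 ≈ -5.4144e+5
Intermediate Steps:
m(f, U) = 1551 - 670*f
q(H) = (-665 + H)*(H + 4*H²) (q(H) = (-665 + H)*((2*H)*(2*H) + H) = (-665 + H)*(4*H² + H) = (-665 + H)*(H + 4*H²))
q(-2796)/m(-296, 1274) = (-2796*(-665 - 2659*(-2796) + 4*(-2796)²))/(1551 - 670*(-296)) = (-2796*(-665 + 7434564 + 4*7817616))/(1551 + 198320) = -2796*(-665 + 7434564 + 31270464)/199871 = -2796*38704363*(1/199871) = -108217398948*1/199871 = -108217398948/199871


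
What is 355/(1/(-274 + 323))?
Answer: 17395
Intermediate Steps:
355/(1/(-274 + 323)) = 355/(1/49) = 355*49 = 17395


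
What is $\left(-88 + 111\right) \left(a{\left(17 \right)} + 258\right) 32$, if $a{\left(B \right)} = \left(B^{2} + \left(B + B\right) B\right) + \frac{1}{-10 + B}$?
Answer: $\frac{5796736}{7} \approx 8.2811 \cdot 10^{5}$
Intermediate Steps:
$a{\left(B \right)} = \frac{1}{-10 + B} + 3 B^{2}$ ($a{\left(B \right)} = \left(B^{2} + 2 B B\right) + \frac{1}{-10 + B} = \left(B^{2} + 2 B^{2}\right) + \frac{1}{-10 + B} = 3 B^{2} + \frac{1}{-10 + B} = \frac{1}{-10 + B} + 3 B^{2}$)
$\left(-88 + 111\right) \left(a{\left(17 \right)} + 258\right) 32 = \left(-88 + 111\right) \left(\frac{1 - 30 \cdot 17^{2} + 3 \cdot 17^{3}}{-10 + 17} + 258\right) 32 = 23 \left(\frac{1 - 8670 + 3 \cdot 4913}{7} + 258\right) 32 = 23 \left(\frac{1 - 8670 + 14739}{7} + 258\right) 32 = 23 \left(\frac{1}{7} \cdot 6070 + 258\right) 32 = 23 \left(\frac{6070}{7} + 258\right) 32 = 23 \cdot \frac{7876}{7} \cdot 32 = \frac{181148}{7} \cdot 32 = \frac{5796736}{7}$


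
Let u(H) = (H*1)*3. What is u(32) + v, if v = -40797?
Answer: -40701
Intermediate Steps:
u(H) = 3*H (u(H) = H*3 = 3*H)
u(32) + v = 3*32 - 40797 = 96 - 40797 = -40701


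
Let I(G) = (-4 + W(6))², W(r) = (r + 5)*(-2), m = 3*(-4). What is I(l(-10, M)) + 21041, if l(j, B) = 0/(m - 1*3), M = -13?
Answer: 21717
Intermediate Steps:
m = -12
W(r) = -10 - 2*r (W(r) = (5 + r)*(-2) = -10 - 2*r)
l(j, B) = 0 (l(j, B) = 0/(-12 - 1*3) = 0/(-12 - 3) = 0/(-15) = 0*(-1/15) = 0)
I(G) = 676 (I(G) = (-4 + (-10 - 2*6))² = (-4 + (-10 - 12))² = (-4 - 22)² = (-26)² = 676)
I(l(-10, M)) + 21041 = 676 + 21041 = 21717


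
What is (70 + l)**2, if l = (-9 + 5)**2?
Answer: 7396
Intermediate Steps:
l = 16 (l = (-4)**2 = 16)
(70 + l)**2 = (70 + 16)**2 = 86**2 = 7396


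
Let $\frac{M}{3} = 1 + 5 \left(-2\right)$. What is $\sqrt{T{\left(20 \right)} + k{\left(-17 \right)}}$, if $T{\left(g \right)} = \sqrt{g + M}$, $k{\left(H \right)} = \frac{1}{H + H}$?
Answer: $\frac{\sqrt{-34 + 1156 i \sqrt{7}}}{34} \approx 1.1438 + 1.1566 i$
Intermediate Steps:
$k{\left(H \right)} = \frac{1}{2 H}$
$M = -27$ ($M = 3 \left(1 + 5 \left(-2\right)\right) = 3 \left(1 - 10\right) = 3 \left(-9\right) = -27$)
$T{\left(g \right)} = \sqrt{-27 + g}$ ($T{\left(g \right)} = \sqrt{g - 27} = \sqrt{-27 + g}$)
$\sqrt{T{\left(20 \right)} + k{\left(-17 \right)}} = \sqrt{\sqrt{-27 + 20} + \frac{1}{2 \left(-17\right)}} = \sqrt{\sqrt{-7} + \frac{1}{2} \left(- \frac{1}{17}\right)} = \sqrt{i \sqrt{7} - \frac{1}{34}} = \sqrt{- \frac{1}{34} + i \sqrt{7}}$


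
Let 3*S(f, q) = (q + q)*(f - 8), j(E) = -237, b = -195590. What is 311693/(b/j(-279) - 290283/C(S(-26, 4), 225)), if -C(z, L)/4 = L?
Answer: 7387124100/27203119 ≈ 271.55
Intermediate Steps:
S(f, q) = 2*q*(-8 + f)/3 (S(f, q) = ((q + q)*(f - 8))/3 = ((2*q)*(-8 + f))/3 = (2*q*(-8 + f))/3 = 2*q*(-8 + f)/3)
C(z, L) = -4*L
311693/(b/j(-279) - 290283/C(S(-26, 4), 225)) = 311693/(-195590/(-237) - 290283/((-4*225))) = 311693/(-195590*(-1/237) - 290283/(-900)) = 311693/(195590/237 - 290283*(-1/900)) = 311693/(195590/237 + 96761/300) = 311693/(27203119/23700) = 311693*(23700/27203119) = 7387124100/27203119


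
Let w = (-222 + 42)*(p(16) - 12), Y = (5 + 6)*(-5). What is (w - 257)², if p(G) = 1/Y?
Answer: 439698961/121 ≈ 3.6339e+6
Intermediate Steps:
Y = -55 (Y = 11*(-5) = -55)
p(G) = -1/55 (p(G) = 1/(-55) = -1/55)
w = 23796/11 (w = (-222 + 42)*(-1/55 - 12) = -180*(-661/55) = 23796/11 ≈ 2163.3)
(w - 257)² = (23796/11 - 257)² = (20969/11)² = 439698961/121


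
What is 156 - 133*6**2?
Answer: -4632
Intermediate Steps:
156 - 133*6**2 = 156 - 133*36 = 156 - 4788 = -4632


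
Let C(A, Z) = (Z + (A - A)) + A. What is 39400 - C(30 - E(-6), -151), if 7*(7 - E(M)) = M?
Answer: 276702/7 ≈ 39529.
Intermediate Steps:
E(M) = 7 - M/7
C(A, Z) = A + Z (C(A, Z) = (Z + 0) + A = Z + A = A + Z)
39400 - C(30 - E(-6), -151) = 39400 - ((30 - (7 - ⅐*(-6))) - 151) = 39400 - ((30 - (7 + 6/7)) - 151) = 39400 - ((30 - 1*55/7) - 151) = 39400 - ((30 - 55/7) - 151) = 39400 - (155/7 - 151) = 39400 - 1*(-902/7) = 39400 + 902/7 = 276702/7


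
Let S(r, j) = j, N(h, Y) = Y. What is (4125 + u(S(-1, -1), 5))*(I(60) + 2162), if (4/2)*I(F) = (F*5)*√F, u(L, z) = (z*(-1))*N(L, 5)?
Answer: 8864200 + 1230000*√15 ≈ 1.3628e+7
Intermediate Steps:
u(L, z) = -5*z (u(L, z) = (z*(-1))*5 = -z*5 = -5*z)
I(F) = 5*F^(3/2)/2 (I(F) = ((F*5)*√F)/2 = ((5*F)*√F)/2 = (5*F^(3/2))/2 = 5*F^(3/2)/2)
(4125 + u(S(-1, -1), 5))*(I(60) + 2162) = (4125 - 5*5)*(5*60^(3/2)/2 + 2162) = (4125 - 25)*(5*(120*√15)/2 + 2162) = 4100*(300*√15 + 2162) = 4100*(2162 + 300*√15) = 8864200 + 1230000*√15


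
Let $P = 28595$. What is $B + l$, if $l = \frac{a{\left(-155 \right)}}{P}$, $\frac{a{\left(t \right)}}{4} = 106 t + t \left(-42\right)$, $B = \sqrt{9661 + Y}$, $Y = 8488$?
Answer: $- \frac{7936}{5719} + \sqrt{18149} \approx 133.33$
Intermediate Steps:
$B = \sqrt{18149}$ ($B = \sqrt{9661 + 8488} = \sqrt{18149} \approx 134.72$)
$a{\left(t \right)} = 256 t$ ($a{\left(t \right)} = 4 \left(106 t + t \left(-42\right)\right) = 4 \left(106 t - 42 t\right) = 4 \cdot 64 t = 256 t$)
$l = - \frac{7936}{5719}$ ($l = \frac{256 \left(-155\right)}{28595} = \left(-39680\right) \frac{1}{28595} = - \frac{7936}{5719} \approx -1.3877$)
$B + l = \sqrt{18149} - \frac{7936}{5719} = - \frac{7936}{5719} + \sqrt{18149}$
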